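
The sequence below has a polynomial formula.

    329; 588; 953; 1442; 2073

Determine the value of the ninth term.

First differences: 259, 365, 489, 631
Second differences: 106, 124, 142
Third differences: 18, 18
Constant third difference = 18, so extend:
142 + 18 = 160;  631 + 160 = 791;  2073 + 791 = 2864
160 + 18 = 178;  791 + 178 = 969;  2864 + 969 = 3833
178 + 18 = 196;  969 + 196 = 1165;  3833 + 1165 = 4998
196 + 18 = 214;  1165 + 214 = 1379;  4998 + 1379 = 6377

6377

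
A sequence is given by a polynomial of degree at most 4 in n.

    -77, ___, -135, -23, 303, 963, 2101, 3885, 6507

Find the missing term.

-129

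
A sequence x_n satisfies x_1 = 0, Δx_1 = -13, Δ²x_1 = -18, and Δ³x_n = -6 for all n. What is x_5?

-184

Build the table forward from the leading diagonal:
D3: -6, -6, -6, -6, -6
D2: -18, -24, -30, -36, -42
D1: -13, -31, -55, -85, -121
x: 0, -13, -44, -99, -184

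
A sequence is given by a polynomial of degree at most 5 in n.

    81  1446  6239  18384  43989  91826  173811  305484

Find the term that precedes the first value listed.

-76

D1: 1365, 4793, 12145, 25605, 47837, 81985, 131673
D2: 3428, 7352, 13460, 22232, 34148, 49688
D3: 3924, 6108, 8772, 11916, 15540
D4: 2184, 2664, 3144, 3624
D5: 480, 480, 480
The fifth differences are constant at 480.
Work back: 2184 − 480 = 1704;  3924 − 1704 = 2220;  3428 − 2220 = 1208;  1365 − 1208 = 157;  81 − 157 = -76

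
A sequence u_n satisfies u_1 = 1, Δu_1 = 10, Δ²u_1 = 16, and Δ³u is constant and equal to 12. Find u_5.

185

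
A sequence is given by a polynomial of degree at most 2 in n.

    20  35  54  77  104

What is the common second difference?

Δ: 15, 19, 23, 27
Δ²: 4, 4, 4

4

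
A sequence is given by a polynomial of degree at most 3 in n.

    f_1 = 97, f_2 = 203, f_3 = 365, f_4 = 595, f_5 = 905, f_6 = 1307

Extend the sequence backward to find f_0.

35

First differences: 106, 162, 230, 310, 402
Second differences: 56, 68, 80, 92
Third differences: 12, 12, 12
The third differences are constant at 12.
Work back: 56 − 12 = 44;  106 − 44 = 62;  97 − 62 = 35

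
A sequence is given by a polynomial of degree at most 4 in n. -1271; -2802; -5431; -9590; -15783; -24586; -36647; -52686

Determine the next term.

-73495

Δ: -1531  -2629  -4159  -6193  -8803  -12061  -16039
Δ²: -1098  -1530  -2034  -2610  -3258  -3978
Δ³: -432  -504  -576  -648  -720
Δ⁴: -72  -72  -72  -72
Constant fourth difference = -72, so extend:
-720 − 72 = -792;  -3978 − 792 = -4770;  -16039 − 4770 = -20809;  -52686 − 20809 = -73495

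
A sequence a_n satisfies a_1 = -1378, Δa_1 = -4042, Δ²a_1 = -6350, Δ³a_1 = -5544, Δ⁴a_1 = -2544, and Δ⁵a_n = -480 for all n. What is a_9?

Build the table forward from the leading diagonal:
Fifth differences: -480  -480  -480  -480  -480  -480  -480  -480  -480
Fourth differences: -2544  -3024  -3504  -3984  -4464  -4944  -5424  -5904  -6384
Third differences: -5544  -8088  -11112  -14616  -18600  -23064  -28008  -33432  -39336
Second differences: -6350  -11894  -19982  -31094  -45710  -64310  -87374  -115382  -148814
First differences: -4042  -10392  -22286  -42268  -73362  -119072  -183382  -270756  -386138
a: -1378  -5420  -15812  -38098  -80366  -153728  -272800  -456182  -726938

-726938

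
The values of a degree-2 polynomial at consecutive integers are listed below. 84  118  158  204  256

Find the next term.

314

34  40  46  52
6  6  6
Constant second difference = 6, so extend:
52 + 6 = 58;  256 + 58 = 314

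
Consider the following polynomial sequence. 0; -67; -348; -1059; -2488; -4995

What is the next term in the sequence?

-9012

-67  -281  -711  -1429  -2507
-214  -430  -718  -1078
-216  -288  -360
-72  -72
Constant fourth difference = -72, so extend:
-360 − 72 = -432;  -1078 − 432 = -1510;  -2507 − 1510 = -4017;  -4995 − 4017 = -9012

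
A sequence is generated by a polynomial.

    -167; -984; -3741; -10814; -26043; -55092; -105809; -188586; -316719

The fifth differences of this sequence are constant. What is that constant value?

-360

First differences: -817, -2757, -7073, -15229, -29049, -50717, -82777, -128133
Second differences: -1940, -4316, -8156, -13820, -21668, -32060, -45356
Third differences: -2376, -3840, -5664, -7848, -10392, -13296
Fourth differences: -1464, -1824, -2184, -2544, -2904
Fifth differences: -360, -360, -360, -360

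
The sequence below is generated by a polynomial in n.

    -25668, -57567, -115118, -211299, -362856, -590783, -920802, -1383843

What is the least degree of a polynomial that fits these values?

5

D1: -31899, -57551, -96181, -151557, -227927, -330019, -463041
D2: -25652, -38630, -55376, -76370, -102092, -133022
D3: -12978, -16746, -20994, -25722, -30930
D4: -3768, -4248, -4728, -5208
D5: -480, -480, -480
The fifth differences are constant, so the polynomial has degree 5.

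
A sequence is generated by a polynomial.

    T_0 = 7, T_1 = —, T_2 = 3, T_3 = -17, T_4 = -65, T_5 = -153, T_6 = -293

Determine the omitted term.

7

Using the last 5 terms:
D1: -20  -48  -88  -140
D2: -28  -40  -52
D3: -12  -12
Constant third difference = -12.
Extend backward: -28 + 12 = -16;  -20 + 16 = -4;  3 + 4 = 7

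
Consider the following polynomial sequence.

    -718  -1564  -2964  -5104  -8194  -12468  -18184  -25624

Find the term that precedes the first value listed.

-264

First differences: -846, -1400, -2140, -3090, -4274, -5716, -7440
Second differences: -554, -740, -950, -1184, -1442, -1724
Third differences: -186, -210, -234, -258, -282
Fourth differences: -24, -24, -24, -24
The fourth differences are constant at -24.
Work back: -186 + 24 = -162;  -554 + 162 = -392;  -846 + 392 = -454;  -718 + 454 = -264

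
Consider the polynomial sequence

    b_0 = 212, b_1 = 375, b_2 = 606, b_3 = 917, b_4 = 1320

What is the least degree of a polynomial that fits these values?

3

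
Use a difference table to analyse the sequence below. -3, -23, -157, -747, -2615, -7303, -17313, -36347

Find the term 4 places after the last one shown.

-20 , -134 , -590 , -1868 , -4688 , -10010 , -19034
-114 , -456 , -1278 , -2820 , -5322 , -9024
-342 , -822 , -1542 , -2502 , -3702
-480 , -720 , -960 , -1200
-240 , -240 , -240
Fifth differences constant at -240.
-1200 − 240 = -1440;  -3702 − 1440 = -5142;  -9024 − 5142 = -14166;  -19034 − 14166 = -33200;  -36347 − 33200 = -69547
-1440 − 240 = -1680;  -5142 − 1680 = -6822;  -14166 − 6822 = -20988;  -33200 − 20988 = -54188;  -69547 − 54188 = -123735
-1680 − 240 = -1920;  -6822 − 1920 = -8742;  -20988 − 8742 = -29730;  -54188 − 29730 = -83918;  -123735 − 83918 = -207653
-1920 − 240 = -2160;  -8742 − 2160 = -10902;  -29730 − 10902 = -40632;  -83918 − 40632 = -124550;  -207653 − 124550 = -332203

-332203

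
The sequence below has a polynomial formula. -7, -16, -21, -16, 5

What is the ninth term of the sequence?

Δ: -9, -5, 5, 21
Δ²: 4, 10, 16
Δ³: 6, 6
The third differences are constant (6).
16 + 6 = 22;  21 + 22 = 43;  5 + 43 = 48
22 + 6 = 28;  43 + 28 = 71;  48 + 71 = 119
28 + 6 = 34;  71 + 34 = 105;  119 + 105 = 224
34 + 6 = 40;  105 + 40 = 145;  224 + 145 = 369

369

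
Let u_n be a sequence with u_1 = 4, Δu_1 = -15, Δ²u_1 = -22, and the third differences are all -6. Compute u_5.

Build the table forward from the leading diagonal:
Third differences: -6  -6  -6  -6  -6
Second differences: -22  -28  -34  -40  -46
First differences: -15  -37  -65  -99  -139
u: 4  -11  -48  -113  -212

-212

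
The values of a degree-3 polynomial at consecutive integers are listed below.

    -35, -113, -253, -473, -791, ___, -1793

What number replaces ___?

-1225

Using the first 5 terms:
First differences: -78, -140, -220, -318
Second differences: -62, -80, -98
Third differences: -18, -18
Constant third difference = -18.
Extend forward: -98 − 18 = -116;  -318 − 116 = -434;  -791 − 434 = -1225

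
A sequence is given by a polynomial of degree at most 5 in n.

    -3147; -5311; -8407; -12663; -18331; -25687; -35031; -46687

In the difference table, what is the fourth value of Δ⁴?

First differences: -2164, -3096, -4256, -5668, -7356, -9344, -11656
Second differences: -932, -1160, -1412, -1688, -1988, -2312
Third differences: -228, -252, -276, -300, -324
Fourth differences: -24, -24, -24, -24

-24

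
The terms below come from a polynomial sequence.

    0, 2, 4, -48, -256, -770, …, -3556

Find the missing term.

Using the first 6 terms:
First differences: 2  2  -52  -208  -514
Second differences: 0  -54  -156  -306
Third differences: -54  -102  -150
Fourth differences: -48  -48
Constant fourth difference = -48.
Extend forward: -150 − 48 = -198;  -306 − 198 = -504;  -514 − 504 = -1018;  -770 − 1018 = -1788

-1788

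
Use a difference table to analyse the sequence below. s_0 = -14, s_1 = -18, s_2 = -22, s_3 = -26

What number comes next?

-30

First differences: -4 , -4 , -4
Constant first difference = -4, so extend:
-26 − 4 = -30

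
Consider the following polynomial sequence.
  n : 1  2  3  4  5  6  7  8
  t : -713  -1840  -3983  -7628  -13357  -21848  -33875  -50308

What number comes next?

-72113

-1127  -2143  -3645  -5729  -8491  -12027  -16433
-1016  -1502  -2084  -2762  -3536  -4406
-486  -582  -678  -774  -870
-96  -96  -96  -96
Constant fourth difference = -96, so extend:
-870 − 96 = -966;  -4406 − 966 = -5372;  -16433 − 5372 = -21805;  -50308 − 21805 = -72113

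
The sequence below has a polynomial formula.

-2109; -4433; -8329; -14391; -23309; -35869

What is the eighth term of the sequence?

-75539

Δ: -2324, -3896, -6062, -8918, -12560
Δ²: -1572, -2166, -2856, -3642
Δ³: -594, -690, -786
Δ⁴: -96, -96
Fourth differences constant at -96.
-786 − 96 = -882;  -3642 − 882 = -4524;  -12560 − 4524 = -17084;  -35869 − 17084 = -52953
-882 − 96 = -978;  -4524 − 978 = -5502;  -17084 − 5502 = -22586;  -52953 − 22586 = -75539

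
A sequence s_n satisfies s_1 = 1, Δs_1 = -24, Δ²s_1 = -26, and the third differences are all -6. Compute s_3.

Build the table forward from the leading diagonal:
Third differences: -6  -6  -6
Second differences: -26  -32  -38
First differences: -24  -50  -82
s: 1  -23  -73

-73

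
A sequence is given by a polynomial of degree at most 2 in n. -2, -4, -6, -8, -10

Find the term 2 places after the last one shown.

D1: -2 , -2 , -2 , -2
Constant first difference = -2, so extend:
-10 − 2 = -12
-12 − 2 = -14

-14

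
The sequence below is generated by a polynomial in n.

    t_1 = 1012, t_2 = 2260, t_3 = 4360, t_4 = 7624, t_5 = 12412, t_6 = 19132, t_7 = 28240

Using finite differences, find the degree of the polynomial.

4

Δ: 1248, 2100, 3264, 4788, 6720, 9108
Δ²: 852, 1164, 1524, 1932, 2388
Δ³: 312, 360, 408, 456
Δ⁴: 48, 48, 48
The fourth differences are constant, so the polynomial has degree 4.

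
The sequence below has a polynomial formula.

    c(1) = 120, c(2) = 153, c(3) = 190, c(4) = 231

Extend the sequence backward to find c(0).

91

33, 37, 41
4, 4
The second differences are constant at 4.
Work back: 33 − 4 = 29;  120 − 29 = 91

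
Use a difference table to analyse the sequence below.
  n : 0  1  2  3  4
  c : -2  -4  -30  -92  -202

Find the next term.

-372

Δ: -2, -26, -62, -110
Δ²: -24, -36, -48
Δ³: -12, -12
Constant third difference = -12, so extend:
-48 − 12 = -60;  -110 − 60 = -170;  -202 − 170 = -372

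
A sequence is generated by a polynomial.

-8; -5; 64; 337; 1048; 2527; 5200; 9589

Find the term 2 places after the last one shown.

First differences: 3, 69, 273, 711, 1479, 2673, 4389
Second differences: 66, 204, 438, 768, 1194, 1716
Third differences: 138, 234, 330, 426, 522
Fourth differences: 96, 96, 96, 96
Fourth differences constant at 96.
522 + 96 = 618;  1716 + 618 = 2334;  4389 + 2334 = 6723;  9589 + 6723 = 16312
618 + 96 = 714;  2334 + 714 = 3048;  6723 + 3048 = 9771;  16312 + 9771 = 26083

26083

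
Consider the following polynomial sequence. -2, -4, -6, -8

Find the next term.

D1: -2  -2  -2
The first differences are constant (-2).
-8 − 2 = -10

-10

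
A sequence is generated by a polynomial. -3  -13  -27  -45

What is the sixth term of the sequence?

-93

Δ: -10  -14  -18
Δ²: -4  -4
The second differences are constant (-4).
-18 − 4 = -22;  -45 − 22 = -67
-22 − 4 = -26;  -67 − 26 = -93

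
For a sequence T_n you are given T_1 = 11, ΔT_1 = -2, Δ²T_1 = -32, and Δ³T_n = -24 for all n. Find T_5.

-285

Build the table forward from the leading diagonal:
Δ³: -24  -24  -24  -24  -24
Δ²: -32  -56  -80  -104  -128
Δ: -2  -34  -90  -170  -274
T: 11  9  -25  -115  -285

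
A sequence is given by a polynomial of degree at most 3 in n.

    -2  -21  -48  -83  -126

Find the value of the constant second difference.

-8

D1: -19, -27, -35, -43
D2: -8, -8, -8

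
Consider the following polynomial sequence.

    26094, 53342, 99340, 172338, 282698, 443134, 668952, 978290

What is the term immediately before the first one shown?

D1: 27248  45998  72998  110360  160436  225818  309338
D2: 18750  27000  37362  50076  65382  83520
D3: 8250  10362  12714  15306  18138
D4: 2112  2352  2592  2832
D5: 240  240  240
The fifth differences are constant at 240.
Work back: 2112 − 240 = 1872;  8250 − 1872 = 6378;  18750 − 6378 = 12372;  27248 − 12372 = 14876;  26094 − 14876 = 11218

11218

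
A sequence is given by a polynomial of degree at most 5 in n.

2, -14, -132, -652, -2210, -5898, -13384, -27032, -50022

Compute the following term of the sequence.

D1: -16, -118, -520, -1558, -3688, -7486, -13648, -22990
D2: -102, -402, -1038, -2130, -3798, -6162, -9342
D3: -300, -636, -1092, -1668, -2364, -3180
D4: -336, -456, -576, -696, -816
D5: -120, -120, -120, -120
Fifth differences constant at -120.
-816 − 120 = -936;  -3180 − 936 = -4116;  -9342 − 4116 = -13458;  -22990 − 13458 = -36448;  -50022 − 36448 = -86470

-86470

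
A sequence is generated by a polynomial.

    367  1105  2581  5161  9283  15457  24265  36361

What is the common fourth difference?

72

First differences: 738, 1476, 2580, 4122, 6174, 8808, 12096
Second differences: 738, 1104, 1542, 2052, 2634, 3288
Third differences: 366, 438, 510, 582, 654
Fourth differences: 72, 72, 72, 72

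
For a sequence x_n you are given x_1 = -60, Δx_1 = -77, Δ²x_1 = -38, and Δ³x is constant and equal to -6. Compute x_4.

Build the table forward from the leading diagonal:
Third differences: -6  -6  -6  -6
Second differences: -38  -44  -50  -56
First differences: -77  -115  -159  -209
x: -60  -137  -252  -411

-411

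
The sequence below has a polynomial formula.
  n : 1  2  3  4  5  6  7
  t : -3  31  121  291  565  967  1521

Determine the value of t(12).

7411

First differences: 34, 90, 170, 274, 402, 554
Second differences: 56, 80, 104, 128, 152
Third differences: 24, 24, 24, 24
Constant third difference = 24, so extend:
152 + 24 = 176;  554 + 176 = 730;  1521 + 730 = 2251
176 + 24 = 200;  730 + 200 = 930;  2251 + 930 = 3181
200 + 24 = 224;  930 + 224 = 1154;  3181 + 1154 = 4335
224 + 24 = 248;  1154 + 248 = 1402;  4335 + 1402 = 5737
248 + 24 = 272;  1402 + 272 = 1674;  5737 + 1674 = 7411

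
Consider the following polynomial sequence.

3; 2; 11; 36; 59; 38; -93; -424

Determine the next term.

-1069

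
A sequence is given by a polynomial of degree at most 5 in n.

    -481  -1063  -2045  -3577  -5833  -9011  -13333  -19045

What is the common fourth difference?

-24

First differences: -582, -982, -1532, -2256, -3178, -4322, -5712
Second differences: -400, -550, -724, -922, -1144, -1390
Third differences: -150, -174, -198, -222, -246
Fourth differences: -24, -24, -24, -24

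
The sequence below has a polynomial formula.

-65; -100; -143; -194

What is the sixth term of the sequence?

D1: -35 , -43 , -51
D2: -8 , -8
The second differences are constant (-8).
-51 − 8 = -59;  -194 − 59 = -253
-59 − 8 = -67;  -253 − 67 = -320

-320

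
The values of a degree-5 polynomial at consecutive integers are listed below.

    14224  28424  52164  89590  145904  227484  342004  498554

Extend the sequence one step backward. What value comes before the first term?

14200, 23740, 37426, 56314, 81580, 114520, 156550
9540, 13686, 18888, 25266, 32940, 42030
4146, 5202, 6378, 7674, 9090
1056, 1176, 1296, 1416
120, 120, 120
The fifth differences are constant at 120.
Work back: 1056 − 120 = 936;  4146 − 936 = 3210;  9540 − 3210 = 6330;  14200 − 6330 = 7870;  14224 − 7870 = 6354

6354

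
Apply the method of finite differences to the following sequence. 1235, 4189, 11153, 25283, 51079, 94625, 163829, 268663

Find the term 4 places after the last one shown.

2954, 6964, 14130, 25796, 43546, 69204, 104834
4010, 7166, 11666, 17750, 25658, 35630
3156, 4500, 6084, 7908, 9972
1344, 1584, 1824, 2064
240, 240, 240
The fifth differences are constant (240).
2064 + 240 = 2304;  9972 + 2304 = 12276;  35630 + 12276 = 47906;  104834 + 47906 = 152740;  268663 + 152740 = 421403
2304 + 240 = 2544;  12276 + 2544 = 14820;  47906 + 14820 = 62726;  152740 + 62726 = 215466;  421403 + 215466 = 636869
2544 + 240 = 2784;  14820 + 2784 = 17604;  62726 + 17604 = 80330;  215466 + 80330 = 295796;  636869 + 295796 = 932665
2784 + 240 = 3024;  17604 + 3024 = 20628;  80330 + 20628 = 100958;  295796 + 100958 = 396754;  932665 + 396754 = 1329419

1329419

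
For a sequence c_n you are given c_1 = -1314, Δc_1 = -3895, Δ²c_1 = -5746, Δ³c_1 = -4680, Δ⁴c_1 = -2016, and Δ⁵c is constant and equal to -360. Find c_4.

-34917

Build the table forward from the leading diagonal:
Fifth differences: -360, -360, -360, -360
Fourth differences: -2016, -2376, -2736, -3096
Third differences: -4680, -6696, -9072, -11808
Second differences: -5746, -10426, -17122, -26194
First differences: -3895, -9641, -20067, -37189
c: -1314, -5209, -14850, -34917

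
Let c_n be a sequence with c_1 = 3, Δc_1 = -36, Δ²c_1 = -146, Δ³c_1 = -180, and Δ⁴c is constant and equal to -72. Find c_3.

Build the table forward from the leading diagonal:
Fourth differences: -72, -72, -72
Third differences: -180, -252, -324
Second differences: -146, -326, -578
First differences: -36, -182, -508
c: 3, -33, -215

-215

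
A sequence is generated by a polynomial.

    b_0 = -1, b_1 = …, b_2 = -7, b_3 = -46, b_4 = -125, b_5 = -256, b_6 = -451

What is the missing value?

Using the last 5 terms:
Δ: -39  -79  -131  -195
Δ²: -40  -52  -64
Δ³: -12  -12
Constant third difference = -12.
Extend backward: -40 + 12 = -28;  -39 + 28 = -11;  -7 + 11 = 4

4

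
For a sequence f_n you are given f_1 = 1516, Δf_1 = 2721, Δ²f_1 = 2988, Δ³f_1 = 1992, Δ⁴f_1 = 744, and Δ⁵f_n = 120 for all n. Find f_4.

20635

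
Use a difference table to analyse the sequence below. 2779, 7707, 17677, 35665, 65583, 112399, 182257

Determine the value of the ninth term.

422275

Δ: 4928, 9970, 17988, 29918, 46816, 69858
Δ²: 5042, 8018, 11930, 16898, 23042
Δ³: 2976, 3912, 4968, 6144
Δ⁴: 936, 1056, 1176
Δ⁵: 120, 120
The fifth differences are constant (120).
1176 + 120 = 1296;  6144 + 1296 = 7440;  23042 + 7440 = 30482;  69858 + 30482 = 100340;  182257 + 100340 = 282597
1296 + 120 = 1416;  7440 + 1416 = 8856;  30482 + 8856 = 39338;  100340 + 39338 = 139678;  282597 + 139678 = 422275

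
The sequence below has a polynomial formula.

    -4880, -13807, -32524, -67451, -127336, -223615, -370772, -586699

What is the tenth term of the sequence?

-1315631

First differences: -8927 , -18717 , -34927 , -59885 , -96279 , -147157 , -215927
Second differences: -9790 , -16210 , -24958 , -36394 , -50878 , -68770
Third differences: -6420 , -8748 , -11436 , -14484 , -17892
Fourth differences: -2328 , -2688 , -3048 , -3408
Fifth differences: -360 , -360 , -360
Constant fifth difference = -360, so extend:
-3408 − 360 = -3768;  -17892 − 3768 = -21660;  -68770 − 21660 = -90430;  -215927 − 90430 = -306357;  -586699 − 306357 = -893056
-3768 − 360 = -4128;  -21660 − 4128 = -25788;  -90430 − 25788 = -116218;  -306357 − 116218 = -422575;  -893056 − 422575 = -1315631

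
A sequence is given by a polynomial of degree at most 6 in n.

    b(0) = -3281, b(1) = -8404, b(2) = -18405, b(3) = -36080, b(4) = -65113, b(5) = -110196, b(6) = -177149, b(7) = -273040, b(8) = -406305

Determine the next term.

-586868

D1: -5123, -10001, -17675, -29033, -45083, -66953, -95891, -133265
D2: -4878, -7674, -11358, -16050, -21870, -28938, -37374
D3: -2796, -3684, -4692, -5820, -7068, -8436
D4: -888, -1008, -1128, -1248, -1368
D5: -120, -120, -120, -120
The fifth differences are constant (-120).
-1368 − 120 = -1488;  -8436 − 1488 = -9924;  -37374 − 9924 = -47298;  -133265 − 47298 = -180563;  -406305 − 180563 = -586868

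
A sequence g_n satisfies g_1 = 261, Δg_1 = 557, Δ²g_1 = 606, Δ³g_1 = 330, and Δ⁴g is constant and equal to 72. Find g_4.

4080

Build the table forward from the leading diagonal:
Fourth differences: 72  72  72  72
Third differences: 330  402  474  546
Second differences: 606  936  1338  1812
First differences: 557  1163  2099  3437
g: 261  818  1981  4080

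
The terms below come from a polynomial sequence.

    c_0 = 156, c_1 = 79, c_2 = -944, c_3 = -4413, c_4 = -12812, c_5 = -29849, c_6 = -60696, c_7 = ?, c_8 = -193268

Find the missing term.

Using the first 7 terms:
-77, -1023, -3469, -8399, -17037, -30847
-946, -2446, -4930, -8638, -13810
-1500, -2484, -3708, -5172
-984, -1224, -1464
-240, -240
Constant fifth difference = -240.
Extend forward: -1464 − 240 = -1704;  -5172 − 1704 = -6876;  -13810 − 6876 = -20686;  -30847 − 20686 = -51533;  -60696 − 51533 = -112229

-112229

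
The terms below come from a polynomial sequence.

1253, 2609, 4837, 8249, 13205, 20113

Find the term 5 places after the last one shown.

101573

D1: 1356  2228  3412  4956  6908
D2: 872  1184  1544  1952
D3: 312  360  408
D4: 48  48
Fourth differences constant at 48.
408 + 48 = 456;  1952 + 456 = 2408;  6908 + 2408 = 9316;  20113 + 9316 = 29429
456 + 48 = 504;  2408 + 504 = 2912;  9316 + 2912 = 12228;  29429 + 12228 = 41657
504 + 48 = 552;  2912 + 552 = 3464;  12228 + 3464 = 15692;  41657 + 15692 = 57349
552 + 48 = 600;  3464 + 600 = 4064;  15692 + 4064 = 19756;  57349 + 19756 = 77105
600 + 48 = 648;  4064 + 648 = 4712;  19756 + 4712 = 24468;  77105 + 24468 = 101573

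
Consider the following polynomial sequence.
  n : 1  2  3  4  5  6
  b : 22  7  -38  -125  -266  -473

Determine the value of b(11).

-2918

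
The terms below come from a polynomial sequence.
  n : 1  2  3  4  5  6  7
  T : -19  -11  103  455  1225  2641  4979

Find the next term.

8, 114, 352, 770, 1416, 2338
106, 238, 418, 646, 922
132, 180, 228, 276
48, 48, 48
Constant fourth difference = 48, so extend:
276 + 48 = 324;  922 + 324 = 1246;  2338 + 1246 = 3584;  4979 + 3584 = 8563

8563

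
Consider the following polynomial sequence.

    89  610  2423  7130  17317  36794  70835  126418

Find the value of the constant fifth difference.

D1: 521, 1813, 4707, 10187, 19477, 34041, 55583
D2: 1292, 2894, 5480, 9290, 14564, 21542
D3: 1602, 2586, 3810, 5274, 6978
D4: 984, 1224, 1464, 1704
D5: 240, 240, 240

240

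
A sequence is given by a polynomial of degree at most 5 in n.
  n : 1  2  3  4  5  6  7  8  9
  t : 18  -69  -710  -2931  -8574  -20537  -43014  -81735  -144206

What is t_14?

-1230081

-87, -641, -2221, -5643, -11963, -22477, -38721, -62471
-554, -1580, -3422, -6320, -10514, -16244, -23750
-1026, -1842, -2898, -4194, -5730, -7506
-816, -1056, -1296, -1536, -1776
-240, -240, -240, -240
Fifth differences constant at -240.
-1776 − 240 = -2016;  -7506 − 2016 = -9522;  -23750 − 9522 = -33272;  -62471 − 33272 = -95743;  -144206 − 95743 = -239949
-2016 − 240 = -2256;  -9522 − 2256 = -11778;  -33272 − 11778 = -45050;  -95743 − 45050 = -140793;  -239949 − 140793 = -380742
-2256 − 240 = -2496;  -11778 − 2496 = -14274;  -45050 − 14274 = -59324;  -140793 − 59324 = -200117;  -380742 − 200117 = -580859
-2496 − 240 = -2736;  -14274 − 2736 = -17010;  -59324 − 17010 = -76334;  -200117 − 76334 = -276451;  -580859 − 276451 = -857310
-2736 − 240 = -2976;  -17010 − 2976 = -19986;  -76334 − 19986 = -96320;  -276451 − 96320 = -372771;  -857310 − 372771 = -1230081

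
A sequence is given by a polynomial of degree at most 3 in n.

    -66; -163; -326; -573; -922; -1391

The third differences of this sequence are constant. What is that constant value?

-18

D1: -97, -163, -247, -349, -469
D2: -66, -84, -102, -120
D3: -18, -18, -18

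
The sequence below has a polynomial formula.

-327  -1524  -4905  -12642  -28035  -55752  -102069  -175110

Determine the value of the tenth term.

-444540

Δ: -1197 , -3381 , -7737 , -15393 , -27717 , -46317 , -73041
Δ²: -2184 , -4356 , -7656 , -12324 , -18600 , -26724
Δ³: -2172 , -3300 , -4668 , -6276 , -8124
Δ⁴: -1128 , -1368 , -1608 , -1848
Δ⁵: -240 , -240 , -240
Fifth differences constant at -240.
-1848 − 240 = -2088;  -8124 − 2088 = -10212;  -26724 − 10212 = -36936;  -73041 − 36936 = -109977;  -175110 − 109977 = -285087
-2088 − 240 = -2328;  -10212 − 2328 = -12540;  -36936 − 12540 = -49476;  -109977 − 49476 = -159453;  -285087 − 159453 = -444540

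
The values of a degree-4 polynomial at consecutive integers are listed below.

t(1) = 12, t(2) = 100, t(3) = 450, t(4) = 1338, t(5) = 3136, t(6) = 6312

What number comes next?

88, 350, 888, 1798, 3176
262, 538, 910, 1378
276, 372, 468
96, 96
Fourth differences constant at 96.
468 + 96 = 564;  1378 + 564 = 1942;  3176 + 1942 = 5118;  6312 + 5118 = 11430

11430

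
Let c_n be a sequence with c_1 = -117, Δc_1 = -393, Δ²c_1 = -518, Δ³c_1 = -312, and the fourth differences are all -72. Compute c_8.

Build the table forward from the leading diagonal:
Fourth differences: -72, -72, -72, -72, -72, -72, -72, -72
Third differences: -312, -384, -456, -528, -600, -672, -744, -816
Second differences: -518, -830, -1214, -1670, -2198, -2798, -3470, -4214
First differences: -393, -911, -1741, -2955, -4625, -6823, -9621, -13091
c: -117, -510, -1421, -3162, -6117, -10742, -17565, -27186

-27186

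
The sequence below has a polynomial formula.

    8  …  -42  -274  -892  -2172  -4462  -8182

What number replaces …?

Using the last 6 terms:
-232, -618, -1280, -2290, -3720
-386, -662, -1010, -1430
-276, -348, -420
-72, -72
Constant fourth difference = -72.
Extend backward: -276 + 72 = -204;  -386 + 204 = -182;  -232 + 182 = -50;  -42 + 50 = 8

8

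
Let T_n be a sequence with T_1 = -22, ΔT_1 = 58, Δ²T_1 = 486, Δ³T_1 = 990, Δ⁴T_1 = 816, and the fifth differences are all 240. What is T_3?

Build the table forward from the leading diagonal:
Δ⁵: 240, 240, 240
Δ⁴: 816, 1056, 1296
Δ³: 990, 1806, 2862
Δ²: 486, 1476, 3282
Δ: 58, 544, 2020
T: -22, 36, 580

580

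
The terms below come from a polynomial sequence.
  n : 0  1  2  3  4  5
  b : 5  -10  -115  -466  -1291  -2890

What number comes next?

-5635

D1: -15 , -105 , -351 , -825 , -1599
D2: -90 , -246 , -474 , -774
D3: -156 , -228 , -300
D4: -72 , -72
Constant fourth difference = -72, so extend:
-300 − 72 = -372;  -774 − 372 = -1146;  -1599 − 1146 = -2745;  -2890 − 2745 = -5635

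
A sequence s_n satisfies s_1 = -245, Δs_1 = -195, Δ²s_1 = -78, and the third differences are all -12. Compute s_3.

-713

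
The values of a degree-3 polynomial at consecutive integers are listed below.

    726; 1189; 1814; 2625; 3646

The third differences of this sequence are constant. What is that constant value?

First differences: 463, 625, 811, 1021
Second differences: 162, 186, 210
Third differences: 24, 24

24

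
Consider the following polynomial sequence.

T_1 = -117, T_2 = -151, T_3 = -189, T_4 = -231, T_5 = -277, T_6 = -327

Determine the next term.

-381

D1: -34, -38, -42, -46, -50
D2: -4, -4, -4, -4
The second differences are constant (-4).
-50 − 4 = -54;  -327 − 54 = -381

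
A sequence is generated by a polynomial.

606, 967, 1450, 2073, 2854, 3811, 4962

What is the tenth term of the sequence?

9759

D1: 361, 483, 623, 781, 957, 1151
D2: 122, 140, 158, 176, 194
D3: 18, 18, 18, 18
Third differences constant at 18.
194 + 18 = 212;  1151 + 212 = 1363;  4962 + 1363 = 6325
212 + 18 = 230;  1363 + 230 = 1593;  6325 + 1593 = 7918
230 + 18 = 248;  1593 + 248 = 1841;  7918 + 1841 = 9759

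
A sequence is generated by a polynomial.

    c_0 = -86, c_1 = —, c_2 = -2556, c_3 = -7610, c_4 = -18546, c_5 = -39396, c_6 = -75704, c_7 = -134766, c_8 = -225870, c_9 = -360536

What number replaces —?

-624

Using the last 8 terms:
Δ: -5054, -10936, -20850, -36308, -59062, -91104, -134666
Δ²: -5882, -9914, -15458, -22754, -32042, -43562
Δ³: -4032, -5544, -7296, -9288, -11520
Δ⁴: -1512, -1752, -1992, -2232
Δ⁵: -240, -240, -240
Constant fifth difference = -240.
Extend backward: -1512 + 240 = -1272;  -4032 + 1272 = -2760;  -5882 + 2760 = -3122;  -5054 + 3122 = -1932;  -2556 + 1932 = -624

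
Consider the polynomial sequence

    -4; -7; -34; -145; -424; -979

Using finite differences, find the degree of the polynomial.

4

-3, -27, -111, -279, -555
-24, -84, -168, -276
-60, -84, -108
-24, -24
The fourth differences are constant, so the polynomial has degree 4.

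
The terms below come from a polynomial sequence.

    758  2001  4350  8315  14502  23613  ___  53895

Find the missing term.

36446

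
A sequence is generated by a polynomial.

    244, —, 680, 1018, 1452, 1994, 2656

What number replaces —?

426

Using the last 5 terms:
D1: 338, 434, 542, 662
D2: 96, 108, 120
D3: 12, 12
Constant third difference = 12.
Extend backward: 96 − 12 = 84;  338 − 84 = 254;  680 − 254 = 426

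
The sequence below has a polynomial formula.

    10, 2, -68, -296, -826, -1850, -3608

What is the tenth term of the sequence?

D1: -8  -70  -228  -530  -1024  -1758
D2: -62  -158  -302  -494  -734
D3: -96  -144  -192  -240
D4: -48  -48  -48
Fourth differences constant at -48.
-240 − 48 = -288;  -734 − 288 = -1022;  -1758 − 1022 = -2780;  -3608 − 2780 = -6388
-288 − 48 = -336;  -1022 − 336 = -1358;  -2780 − 1358 = -4138;  -6388 − 4138 = -10526
-336 − 48 = -384;  -1358 − 384 = -1742;  -4138 − 1742 = -5880;  -10526 − 5880 = -16406

-16406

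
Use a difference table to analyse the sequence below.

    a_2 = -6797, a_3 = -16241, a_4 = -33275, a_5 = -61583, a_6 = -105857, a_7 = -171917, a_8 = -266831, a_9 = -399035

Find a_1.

-9444  -17034  -28308  -44274  -66060  -94914  -132204
-7590  -11274  -15966  -21786  -28854  -37290
-3684  -4692  -5820  -7068  -8436
-1008  -1128  -1248  -1368
-120  -120  -120
The fifth differences are constant at -120.
Work back: -1008 + 120 = -888;  -3684 + 888 = -2796;  -7590 + 2796 = -4794;  -9444 + 4794 = -4650;  -6797 + 4650 = -2147

-2147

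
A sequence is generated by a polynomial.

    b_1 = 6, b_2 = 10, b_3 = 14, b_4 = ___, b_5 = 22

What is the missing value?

18

Using the first 3 terms:
Δ: 4  4
Constant first difference = 4.
Extend forward: 14 + 4 = 18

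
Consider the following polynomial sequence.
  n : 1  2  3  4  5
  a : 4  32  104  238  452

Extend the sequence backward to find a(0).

2

28  72  134  214
44  62  80
18  18
The third differences are constant at 18.
Work back: 44 − 18 = 26;  28 − 26 = 2;  4 − 2 = 2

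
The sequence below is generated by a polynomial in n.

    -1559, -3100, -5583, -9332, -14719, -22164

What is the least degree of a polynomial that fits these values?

Δ: -1541, -2483, -3749, -5387, -7445
Δ²: -942, -1266, -1638, -2058
Δ³: -324, -372, -420
Δ⁴: -48, -48
The fourth differences are constant, so the polynomial has degree 4.

4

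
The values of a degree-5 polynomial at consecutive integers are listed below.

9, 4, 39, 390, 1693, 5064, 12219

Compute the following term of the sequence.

First differences: -5  35  351  1303  3371  7155
Second differences: 40  316  952  2068  3784
Third differences: 276  636  1116  1716
Fourth differences: 360  480  600
Fifth differences: 120  120
Constant fifth difference = 120, so extend:
600 + 120 = 720;  1716 + 720 = 2436;  3784 + 2436 = 6220;  7155 + 6220 = 13375;  12219 + 13375 = 25594

25594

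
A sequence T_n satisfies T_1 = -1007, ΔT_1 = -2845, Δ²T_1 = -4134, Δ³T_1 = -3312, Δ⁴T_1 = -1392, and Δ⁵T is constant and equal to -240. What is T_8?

-277416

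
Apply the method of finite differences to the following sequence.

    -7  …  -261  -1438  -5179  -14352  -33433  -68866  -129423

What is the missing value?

Using the last 7 terms:
D1: -1177, -3741, -9173, -19081, -35433, -60557
D2: -2564, -5432, -9908, -16352, -25124
D3: -2868, -4476, -6444, -8772
D4: -1608, -1968, -2328
D5: -360, -360
Constant fifth difference = -360.
Extend backward: -1608 + 360 = -1248;  -2868 + 1248 = -1620;  -2564 + 1620 = -944;  -1177 + 944 = -233;  -261 + 233 = -28

-28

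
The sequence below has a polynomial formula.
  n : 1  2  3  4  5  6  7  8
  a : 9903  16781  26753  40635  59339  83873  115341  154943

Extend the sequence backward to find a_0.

5399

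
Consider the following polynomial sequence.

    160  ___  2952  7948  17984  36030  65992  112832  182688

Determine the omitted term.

842

Using the last 7 terms:
4996  10036  18046  29962  46840  69856
5040  8010  11916  16878  23016
2970  3906  4962  6138
936  1056  1176
120  120
Constant fifth difference = 120.
Extend backward: 936 − 120 = 816;  2970 − 816 = 2154;  5040 − 2154 = 2886;  4996 − 2886 = 2110;  2952 − 2110 = 842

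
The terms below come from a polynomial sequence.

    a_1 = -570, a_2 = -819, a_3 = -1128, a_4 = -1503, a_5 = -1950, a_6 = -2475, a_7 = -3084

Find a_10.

-5475

-249, -309, -375, -447, -525, -609
-60, -66, -72, -78, -84
-6, -6, -6, -6
Constant third difference = -6, so extend:
-84 − 6 = -90;  -609 − 90 = -699;  -3084 − 699 = -3783
-90 − 6 = -96;  -699 − 96 = -795;  -3783 − 795 = -4578
-96 − 6 = -102;  -795 − 102 = -897;  -4578 − 897 = -5475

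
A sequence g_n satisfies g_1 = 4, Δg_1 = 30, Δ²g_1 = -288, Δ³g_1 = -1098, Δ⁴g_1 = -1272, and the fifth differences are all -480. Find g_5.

Build the table forward from the leading diagonal:
Fifth differences: -480  -480  -480  -480  -480
Fourth differences: -1272  -1752  -2232  -2712  -3192
Third differences: -1098  -2370  -4122  -6354  -9066
Second differences: -288  -1386  -3756  -7878  -14232
First differences: 30  -258  -1644  -5400  -13278
g: 4  34  -224  -1868  -7268

-7268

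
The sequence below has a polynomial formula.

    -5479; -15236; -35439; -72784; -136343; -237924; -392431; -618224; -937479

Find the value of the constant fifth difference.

-360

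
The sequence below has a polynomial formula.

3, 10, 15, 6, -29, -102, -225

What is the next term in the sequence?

7  5  -9  -35  -73  -123
-2  -14  -26  -38  -50
-12  -12  -12  -12
The third differences are constant (-12).
-50 − 12 = -62;  -123 − 62 = -185;  -225 − 185 = -410

-410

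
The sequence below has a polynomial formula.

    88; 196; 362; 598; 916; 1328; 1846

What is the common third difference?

12

First differences: 108, 166, 236, 318, 412, 518
Second differences: 58, 70, 82, 94, 106
Third differences: 12, 12, 12, 12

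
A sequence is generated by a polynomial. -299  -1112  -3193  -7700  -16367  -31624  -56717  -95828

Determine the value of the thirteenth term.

Δ: -813, -2081, -4507, -8667, -15257, -25093, -39111
Δ²: -1268, -2426, -4160, -6590, -9836, -14018
Δ³: -1158, -1734, -2430, -3246, -4182
Δ⁴: -576, -696, -816, -936
Δ⁵: -120, -120, -120
Constant fifth difference = -120, so extend:
-936 − 120 = -1056;  -4182 − 1056 = -5238;  -14018 − 5238 = -19256;  -39111 − 19256 = -58367;  -95828 − 58367 = -154195
-1056 − 120 = -1176;  -5238 − 1176 = -6414;  -19256 − 6414 = -25670;  -58367 − 25670 = -84037;  -154195 − 84037 = -238232
-1176 − 120 = -1296;  -6414 − 1296 = -7710;  -25670 − 7710 = -33380;  -84037 − 33380 = -117417;  -238232 − 117417 = -355649
-1296 − 120 = -1416;  -7710 − 1416 = -9126;  -33380 − 9126 = -42506;  -117417 − 42506 = -159923;  -355649 − 159923 = -515572
-1416 − 120 = -1536;  -9126 − 1536 = -10662;  -42506 − 10662 = -53168;  -159923 − 53168 = -213091;  -515572 − 213091 = -728663

-728663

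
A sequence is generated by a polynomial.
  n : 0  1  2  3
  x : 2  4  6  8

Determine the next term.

10

2, 2, 2
The first differences are constant (2).
8 + 2 = 10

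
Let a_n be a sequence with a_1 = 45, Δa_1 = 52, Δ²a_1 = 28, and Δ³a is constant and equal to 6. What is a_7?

897

Build the table forward from the leading diagonal:
Third differences: 6, 6, 6, 6, 6, 6, 6
Second differences: 28, 34, 40, 46, 52, 58, 64
First differences: 52, 80, 114, 154, 200, 252, 310
a: 45, 97, 177, 291, 445, 645, 897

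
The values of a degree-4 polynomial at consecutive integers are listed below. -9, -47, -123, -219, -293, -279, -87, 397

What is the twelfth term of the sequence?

D1: -38  -76  -96  -74  14  192  484
D2: -38  -20  22  88  178  292
D3: 18  42  66  90  114
D4: 24  24  24  24
Fourth differences constant at 24.
114 + 24 = 138;  292 + 138 = 430;  484 + 430 = 914;  397 + 914 = 1311
138 + 24 = 162;  430 + 162 = 592;  914 + 592 = 1506;  1311 + 1506 = 2817
162 + 24 = 186;  592 + 186 = 778;  1506 + 778 = 2284;  2817 + 2284 = 5101
186 + 24 = 210;  778 + 210 = 988;  2284 + 988 = 3272;  5101 + 3272 = 8373

8373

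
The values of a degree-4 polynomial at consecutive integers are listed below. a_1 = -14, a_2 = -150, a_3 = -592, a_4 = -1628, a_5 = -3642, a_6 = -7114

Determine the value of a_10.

-48542

Δ: -136, -442, -1036, -2014, -3472
Δ²: -306, -594, -978, -1458
Δ³: -288, -384, -480
Δ⁴: -96, -96
The fourth differences are constant (-96).
-480 − 96 = -576;  -1458 − 576 = -2034;  -3472 − 2034 = -5506;  -7114 − 5506 = -12620
-576 − 96 = -672;  -2034 − 672 = -2706;  -5506 − 2706 = -8212;  -12620 − 8212 = -20832
-672 − 96 = -768;  -2706 − 768 = -3474;  -8212 − 3474 = -11686;  -20832 − 11686 = -32518
-768 − 96 = -864;  -3474 − 864 = -4338;  -11686 − 4338 = -16024;  -32518 − 16024 = -48542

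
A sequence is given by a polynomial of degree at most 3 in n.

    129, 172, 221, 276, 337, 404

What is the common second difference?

Δ: 43, 49, 55, 61, 67
Δ²: 6, 6, 6, 6

6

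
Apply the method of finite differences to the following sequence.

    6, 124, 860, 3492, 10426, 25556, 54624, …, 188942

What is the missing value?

105580

Using the first 7 terms:
Δ: 118, 736, 2632, 6934, 15130, 29068
Δ²: 618, 1896, 4302, 8196, 13938
Δ³: 1278, 2406, 3894, 5742
Δ⁴: 1128, 1488, 1848
Δ⁵: 360, 360
Constant fifth difference = 360.
Extend forward: 1848 + 360 = 2208;  5742 + 2208 = 7950;  13938 + 7950 = 21888;  29068 + 21888 = 50956;  54624 + 50956 = 105580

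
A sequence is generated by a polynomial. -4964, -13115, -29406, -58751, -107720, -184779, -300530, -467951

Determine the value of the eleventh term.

-1450694

-8151, -16291, -29345, -48969, -77059, -115751, -167421
-8140, -13054, -19624, -28090, -38692, -51670
-4914, -6570, -8466, -10602, -12978
-1656, -1896, -2136, -2376
-240, -240, -240
Constant fifth difference = -240, so extend:
-2376 − 240 = -2616;  -12978 − 2616 = -15594;  -51670 − 15594 = -67264;  -167421 − 67264 = -234685;  -467951 − 234685 = -702636
-2616 − 240 = -2856;  -15594 − 2856 = -18450;  -67264 − 18450 = -85714;  -234685 − 85714 = -320399;  -702636 − 320399 = -1023035
-2856 − 240 = -3096;  -18450 − 3096 = -21546;  -85714 − 21546 = -107260;  -320399 − 107260 = -427659;  -1023035 − 427659 = -1450694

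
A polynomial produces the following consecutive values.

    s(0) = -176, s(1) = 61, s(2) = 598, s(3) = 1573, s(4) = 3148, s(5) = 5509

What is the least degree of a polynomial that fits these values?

237, 537, 975, 1575, 2361
300, 438, 600, 786
138, 162, 186
24, 24
The fourth differences are constant, so the polynomial has degree 4.

4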